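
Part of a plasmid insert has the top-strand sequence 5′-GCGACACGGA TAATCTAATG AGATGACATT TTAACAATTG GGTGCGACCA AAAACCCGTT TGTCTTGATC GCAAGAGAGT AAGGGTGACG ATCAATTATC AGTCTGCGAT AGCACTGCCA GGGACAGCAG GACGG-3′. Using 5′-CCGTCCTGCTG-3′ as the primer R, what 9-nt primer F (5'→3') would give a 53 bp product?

5'-GGGTGACGA-3'

The reverse primer's reverse complement CAGCAGGACGG matches the template at positions 125–135, so the product ends at position 135.
A 53 bp product then starts at position 135 − 53 + 1 = 83.
The forward primer is identical to the top strand there: GGGTGACGA.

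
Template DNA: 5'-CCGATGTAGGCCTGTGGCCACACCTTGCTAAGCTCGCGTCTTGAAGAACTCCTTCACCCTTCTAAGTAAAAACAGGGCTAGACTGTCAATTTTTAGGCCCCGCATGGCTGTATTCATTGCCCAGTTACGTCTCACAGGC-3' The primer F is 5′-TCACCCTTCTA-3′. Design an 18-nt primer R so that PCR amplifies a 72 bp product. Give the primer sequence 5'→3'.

5'-ACTGGGCAATGAATACAG-3'

The forward primer binds at positions 54–64, so a 72 bp product ends at position 54 + 72 − 1 = 125.
The reverse primer anneals to the top strand over positions 108–125, i.e. to CTGTATTCATTGCCCAGT.
Its sequence written 5'→3' is the reverse complement: ACTGGGCAATGAATACAG.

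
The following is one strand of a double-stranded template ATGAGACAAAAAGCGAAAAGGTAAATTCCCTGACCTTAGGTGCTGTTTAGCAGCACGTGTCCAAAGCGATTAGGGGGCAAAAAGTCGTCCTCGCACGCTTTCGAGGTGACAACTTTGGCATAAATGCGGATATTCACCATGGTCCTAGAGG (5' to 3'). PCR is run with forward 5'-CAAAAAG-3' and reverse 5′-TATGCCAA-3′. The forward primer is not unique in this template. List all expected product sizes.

116 bp, 45 bp

The forward primer CAAAAAG matches the top strand at positions 7–13, 78–84.
The reverse primer's reverse complement is TTGGCATA, matching at positions 115–122.
Each forward site pairs with the reverse site to give a product ending at position 122: sizes 116, 45 bp.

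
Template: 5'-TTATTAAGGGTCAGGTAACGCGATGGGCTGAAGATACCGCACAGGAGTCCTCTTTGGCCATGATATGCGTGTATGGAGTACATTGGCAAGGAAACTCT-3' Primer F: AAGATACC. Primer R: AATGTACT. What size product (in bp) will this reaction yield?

54 bp

The forward primer matches the template at positions 31–38.
The reverse primer's reverse complement is AGTACATT, which matches the template at positions 77–84.
Amplicon spans positions 31–84: 54 bp.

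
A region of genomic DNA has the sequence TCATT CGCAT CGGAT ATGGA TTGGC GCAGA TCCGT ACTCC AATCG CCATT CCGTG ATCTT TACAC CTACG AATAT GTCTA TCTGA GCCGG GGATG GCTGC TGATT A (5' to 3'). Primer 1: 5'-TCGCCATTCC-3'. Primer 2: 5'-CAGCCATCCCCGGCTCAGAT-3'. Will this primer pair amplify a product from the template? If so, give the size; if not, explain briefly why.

Primer 1 (TCGCCATTCC) matches the top strand at positions 43–52; it acts as a forward primer.
Primer 2's reverse complement is ATCTGAGCCGGGGATGGCTG, matching the top strand at positions 80–99; it acts as a reverse primer.
The 3' ends face each other across positions 43–99, giving a 57 bp product.

Yes — a 57 bp product.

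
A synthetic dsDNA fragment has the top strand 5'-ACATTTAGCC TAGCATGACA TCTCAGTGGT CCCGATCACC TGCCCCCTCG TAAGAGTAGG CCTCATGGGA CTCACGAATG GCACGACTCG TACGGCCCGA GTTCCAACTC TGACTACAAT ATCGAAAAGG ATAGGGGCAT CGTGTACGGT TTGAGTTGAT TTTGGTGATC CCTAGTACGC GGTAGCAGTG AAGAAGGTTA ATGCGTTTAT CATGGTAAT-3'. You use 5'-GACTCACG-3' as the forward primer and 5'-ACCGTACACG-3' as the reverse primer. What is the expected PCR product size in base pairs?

82 bp

The forward primer matches the template at positions 69–76.
Taking the reverse complement of ACCGTACACG gives CGTGTACGGT, found at positions 141–150 on the template; the primer anneals here to the top strand with its 3' end pointing upstream.
The product runs from position 69 to position 150, so its length is 150 − 69 + 1 = 82 bp.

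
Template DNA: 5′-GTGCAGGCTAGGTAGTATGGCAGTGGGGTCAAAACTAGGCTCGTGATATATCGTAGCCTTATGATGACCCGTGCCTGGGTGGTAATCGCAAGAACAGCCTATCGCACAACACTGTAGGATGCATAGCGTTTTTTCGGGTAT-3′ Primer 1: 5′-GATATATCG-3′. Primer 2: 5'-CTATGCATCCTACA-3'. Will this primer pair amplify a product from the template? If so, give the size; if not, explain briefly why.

Primer 1 (GATATATCG) matches the top strand at positions 45–53; it acts as a forward primer.
Primer 2's reverse complement is TGTAGGATGCATAG, matching the top strand at positions 113–126; it acts as a reverse primer.
The 3' ends face each other across positions 45–126, giving an 82 bp product.

Yes — an 82 bp product.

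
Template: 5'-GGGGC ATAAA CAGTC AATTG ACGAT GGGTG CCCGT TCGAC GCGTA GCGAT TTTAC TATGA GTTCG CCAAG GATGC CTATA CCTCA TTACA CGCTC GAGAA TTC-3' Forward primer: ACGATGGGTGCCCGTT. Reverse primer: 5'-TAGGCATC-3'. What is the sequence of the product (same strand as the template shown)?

Forward primer ACGATGGGTGCCCGTT is found on the top strand at positions 21–36.
Reverse complement of the reverse primer: GATGCCTA. This occurs on the top strand at positions 71–78.
The product is the template from position 21 through 78 (58 bp).

5'-ACGATGGGTGCCCGTTCGACGCGTAGCGATTTTACTATGAGTTCGCCAAGGATGCCTA-3'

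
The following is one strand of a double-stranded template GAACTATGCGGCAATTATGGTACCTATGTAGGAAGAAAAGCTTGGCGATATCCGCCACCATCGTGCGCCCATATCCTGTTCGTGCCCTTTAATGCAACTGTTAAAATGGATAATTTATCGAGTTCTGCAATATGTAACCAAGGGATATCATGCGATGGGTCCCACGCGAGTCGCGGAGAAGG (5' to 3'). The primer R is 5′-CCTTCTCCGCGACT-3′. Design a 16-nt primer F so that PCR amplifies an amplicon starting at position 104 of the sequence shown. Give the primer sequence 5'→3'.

5'-AAATGGATAATTTATC-3'

The reverse primer's reverse complement AGTCGCGGAGAAGG matches the template at positions 169–182; the product starts at position 104.
The forward primer is identical to the top strand over positions 104–119: AAATGGATAATTTATC.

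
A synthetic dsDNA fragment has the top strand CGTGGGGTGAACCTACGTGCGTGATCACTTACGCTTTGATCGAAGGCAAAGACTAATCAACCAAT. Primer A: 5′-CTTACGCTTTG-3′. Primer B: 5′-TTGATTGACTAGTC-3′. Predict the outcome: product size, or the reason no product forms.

Primer B (TTGATTGACTAGTC) does not match the top strand, and its reverse complement GACTAGTCAATCAA does not match either.
With no annealing site for primer B, no amplification occurs.

No product — primer B has no binding site in the template.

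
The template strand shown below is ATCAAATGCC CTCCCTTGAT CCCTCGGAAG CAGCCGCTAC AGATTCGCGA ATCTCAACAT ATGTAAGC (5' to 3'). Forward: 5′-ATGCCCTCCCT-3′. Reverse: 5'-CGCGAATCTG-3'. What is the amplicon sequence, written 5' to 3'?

5'-ATGCCCTCCCTTGATCCCTCGGAAGCAGCCGCTACAGATTCGCG-3'

The forward primer matches the template at positions 6–16.
The reverse primer's reverse complement is CAGATTCGCG, which matches the template at positions 40–49.
The product is the template from position 6 through 49 (44 bp).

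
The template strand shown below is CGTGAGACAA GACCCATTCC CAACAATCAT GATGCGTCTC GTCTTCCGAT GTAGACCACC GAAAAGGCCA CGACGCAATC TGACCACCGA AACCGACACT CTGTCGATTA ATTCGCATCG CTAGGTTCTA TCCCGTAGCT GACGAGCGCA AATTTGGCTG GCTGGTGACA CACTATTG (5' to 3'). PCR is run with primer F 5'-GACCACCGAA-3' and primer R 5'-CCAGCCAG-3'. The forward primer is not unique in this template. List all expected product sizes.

112 bp, 84 bp

The forward primer GACCACCGAA matches the top strand at positions 54–63, 82–91.
The reverse primer's reverse complement is CTGGCTGG, matching at positions 158–165.
Each forward site pairs with the reverse site to give a product ending at position 165: sizes 112, 84 bp.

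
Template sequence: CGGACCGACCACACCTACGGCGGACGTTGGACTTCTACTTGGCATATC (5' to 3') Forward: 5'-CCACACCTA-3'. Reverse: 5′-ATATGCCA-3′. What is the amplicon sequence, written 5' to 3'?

5'-CCACACCTACGGCGGACGTTGGACTTCTACTTGGCATAT-3'

Forward primer CCACACCTA is found on the top strand at positions 9–17.
Taking the reverse complement of ATATGCCA gives TGGCATAT, found at positions 40–47 on the template; the primer anneals here to the top strand with its 3' end pointing upstream.
The product is the template from position 9 through 47 (39 bp).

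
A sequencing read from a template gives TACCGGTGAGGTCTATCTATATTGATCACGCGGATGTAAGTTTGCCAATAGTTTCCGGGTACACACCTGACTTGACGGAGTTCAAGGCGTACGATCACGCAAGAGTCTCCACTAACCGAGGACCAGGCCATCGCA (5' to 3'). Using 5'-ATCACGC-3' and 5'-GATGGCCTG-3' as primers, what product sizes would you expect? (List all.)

108 bp, 39 bp

The forward primer ATCACGC matches the top strand at positions 25–31, 94–100.
The reverse primer's reverse complement is CAGGCCATC, matching at positions 124–132.
Each forward site pairs with the reverse site to give a product ending at position 132: sizes 108, 39 bp.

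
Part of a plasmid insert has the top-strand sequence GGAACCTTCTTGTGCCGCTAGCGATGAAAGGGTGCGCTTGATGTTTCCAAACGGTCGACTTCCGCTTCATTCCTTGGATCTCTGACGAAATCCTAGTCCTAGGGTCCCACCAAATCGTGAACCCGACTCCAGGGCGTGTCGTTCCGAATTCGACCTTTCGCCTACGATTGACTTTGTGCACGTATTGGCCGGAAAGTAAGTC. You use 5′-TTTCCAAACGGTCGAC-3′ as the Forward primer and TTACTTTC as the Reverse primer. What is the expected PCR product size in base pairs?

156 bp

The forward primer matches the template at positions 44–59.
The reverse primer's reverse complement is GAAAGTAA, which matches the template at positions 192–199.
The product runs from position 44 to position 199, so its length is 199 − 44 + 1 = 156 bp.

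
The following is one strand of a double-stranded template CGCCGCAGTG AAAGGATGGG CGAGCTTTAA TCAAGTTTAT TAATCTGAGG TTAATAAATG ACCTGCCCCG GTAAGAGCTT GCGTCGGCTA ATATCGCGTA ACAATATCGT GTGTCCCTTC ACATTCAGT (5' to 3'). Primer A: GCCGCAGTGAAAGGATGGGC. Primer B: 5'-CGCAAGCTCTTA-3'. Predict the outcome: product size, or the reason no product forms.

Primer A (GCCGCAGTGAAAGGATGGGC) matches the top strand at positions 2–21; it acts as a forward primer.
Primer B's reverse complement is TAAGAGCTTGCG, matching the top strand at positions 72–83; it acts as a reverse primer.
The 3' ends face each other across positions 2–83, giving an 82 bp product.

Yes — an 82 bp product.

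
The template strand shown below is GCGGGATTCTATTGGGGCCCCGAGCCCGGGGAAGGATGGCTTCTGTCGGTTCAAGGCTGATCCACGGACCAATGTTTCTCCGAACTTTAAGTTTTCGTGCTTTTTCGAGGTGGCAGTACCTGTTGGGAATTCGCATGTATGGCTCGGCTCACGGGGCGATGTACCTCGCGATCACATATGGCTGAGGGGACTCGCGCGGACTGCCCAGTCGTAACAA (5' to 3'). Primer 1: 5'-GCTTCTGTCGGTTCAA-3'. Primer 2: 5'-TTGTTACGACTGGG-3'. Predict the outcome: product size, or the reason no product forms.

Primer 1 (GCTTCTGTCGGTTCAA) matches the top strand at positions 39–54; it acts as a forward primer.
Primer 2's reverse complement is CCCAGTCGTAACAA, matching the top strand at positions 204–217; it acts as a reverse primer.
The 3' ends face each other across positions 39–217, giving a 179 bp product.

Yes — a 179 bp product.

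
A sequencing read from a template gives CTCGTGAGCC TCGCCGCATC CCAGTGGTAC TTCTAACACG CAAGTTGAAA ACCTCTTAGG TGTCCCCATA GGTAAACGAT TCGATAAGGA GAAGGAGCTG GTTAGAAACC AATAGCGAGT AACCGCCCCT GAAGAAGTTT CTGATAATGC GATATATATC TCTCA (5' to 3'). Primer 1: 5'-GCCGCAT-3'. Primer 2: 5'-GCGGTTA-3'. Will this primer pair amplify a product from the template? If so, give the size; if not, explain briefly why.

Yes — a 114 bp product.

Primer 1 (GCCGCAT) matches the top strand at positions 13–19; it acts as a forward primer.
Primer 2's reverse complement is TAACCGC, matching the top strand at positions 120–126; it acts as a reverse primer.
The 3' ends face each other across positions 13–126, giving a 114 bp product.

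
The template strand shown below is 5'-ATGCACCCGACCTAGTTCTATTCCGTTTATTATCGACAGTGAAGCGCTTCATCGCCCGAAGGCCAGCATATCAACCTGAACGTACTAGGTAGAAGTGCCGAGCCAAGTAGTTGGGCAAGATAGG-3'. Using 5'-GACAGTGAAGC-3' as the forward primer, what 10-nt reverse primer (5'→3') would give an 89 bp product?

5'-CTATCTTGCC-3'

The forward primer binds at positions 35–45, so an 89 bp product ends at position 35 + 89 − 1 = 123.
The reverse primer anneals to the top strand over positions 114–123, i.e. to GGCAAGATAG.
Its sequence written 5'→3' is the reverse complement: CTATCTTGCC.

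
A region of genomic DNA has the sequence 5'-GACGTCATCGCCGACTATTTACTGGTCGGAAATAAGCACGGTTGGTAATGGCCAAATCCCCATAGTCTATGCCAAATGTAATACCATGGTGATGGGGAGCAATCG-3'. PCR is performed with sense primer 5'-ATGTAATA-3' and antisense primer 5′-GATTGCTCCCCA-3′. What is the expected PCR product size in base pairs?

29 bp

Forward primer ATGTAATA is found on the top strand at positions 76–83.
Taking the reverse complement of GATTGCTCCCCA gives TGGGGAGCAATC, found at positions 93–104 on the template; the primer anneals here to the top strand with its 3' end pointing upstream.
Product length = (reverse-primer end) − (forward-primer start) + 1 = 104 − 76 + 1 = 29 bp.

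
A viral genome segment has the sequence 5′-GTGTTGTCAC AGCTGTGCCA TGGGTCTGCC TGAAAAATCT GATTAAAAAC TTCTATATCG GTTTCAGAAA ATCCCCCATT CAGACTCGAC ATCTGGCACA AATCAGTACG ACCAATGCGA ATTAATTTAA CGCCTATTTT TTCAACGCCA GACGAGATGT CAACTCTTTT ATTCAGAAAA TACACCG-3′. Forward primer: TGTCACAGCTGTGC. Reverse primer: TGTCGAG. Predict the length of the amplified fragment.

The forward primer matches the template at positions 5–18.
The reverse primer's reverse complement is CTCGACA, which matches the template at positions 85–91.
Product length = (reverse-primer end) − (forward-primer start) + 1 = 91 − 5 + 1 = 87 bp.

87 bp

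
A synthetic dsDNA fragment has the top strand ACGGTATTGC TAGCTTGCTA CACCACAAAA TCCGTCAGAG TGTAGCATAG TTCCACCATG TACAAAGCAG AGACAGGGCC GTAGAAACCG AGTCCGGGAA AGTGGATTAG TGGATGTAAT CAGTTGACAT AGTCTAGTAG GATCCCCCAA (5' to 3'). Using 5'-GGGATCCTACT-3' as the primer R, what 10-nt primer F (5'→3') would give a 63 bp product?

5'-GAAACCGAGT-3'

The reverse primer's reverse complement AGTAGGATCCC matches the template at positions 136–146, so the product ends at position 146.
A 63 bp product then starts at position 146 − 63 + 1 = 84.
The forward primer is identical to the top strand there: GAAACCGAGT.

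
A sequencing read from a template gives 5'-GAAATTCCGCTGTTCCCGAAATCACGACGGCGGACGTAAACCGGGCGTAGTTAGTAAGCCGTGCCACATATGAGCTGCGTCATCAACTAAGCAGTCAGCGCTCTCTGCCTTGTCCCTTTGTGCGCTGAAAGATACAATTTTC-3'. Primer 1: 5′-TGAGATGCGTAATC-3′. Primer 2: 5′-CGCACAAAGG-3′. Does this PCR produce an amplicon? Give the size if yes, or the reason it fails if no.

No product — primer 1 has no binding site in the template.

Primer 1 (TGAGATGCGTAATC) does not match the top strand, and its reverse complement GATTACGCATCTCA does not match either.
With no annealing site for primer 1, no amplification occurs.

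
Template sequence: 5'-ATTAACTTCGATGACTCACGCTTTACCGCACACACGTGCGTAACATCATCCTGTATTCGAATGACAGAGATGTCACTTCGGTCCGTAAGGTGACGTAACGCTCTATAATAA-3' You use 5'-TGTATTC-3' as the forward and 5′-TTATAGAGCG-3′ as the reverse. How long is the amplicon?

Scanning the template, TGTATTC occurs at positions 52–58; this primer anneals to the bottom strand there with its 3' end pointing downstream.
Reverse complement of the reverse primer: CGCTCTATAA. This occurs on the top strand at positions 99–108.
Amplicon spans positions 52–108: 57 bp.

57 bp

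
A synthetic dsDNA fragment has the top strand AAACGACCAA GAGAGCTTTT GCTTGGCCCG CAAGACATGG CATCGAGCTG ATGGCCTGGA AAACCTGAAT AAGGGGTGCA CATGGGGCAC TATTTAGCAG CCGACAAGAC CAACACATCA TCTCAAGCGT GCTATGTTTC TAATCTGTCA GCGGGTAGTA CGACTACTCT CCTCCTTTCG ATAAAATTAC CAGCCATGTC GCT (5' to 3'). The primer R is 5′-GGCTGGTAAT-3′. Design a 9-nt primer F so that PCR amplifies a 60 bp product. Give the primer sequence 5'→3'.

The reverse primer's reverse complement ATTACCAGCC matches the template at positions 186–195, so the product ends at position 195.
A 60 bp product then starts at position 195 − 60 + 1 = 136.
The forward primer is identical to the top strand there: GTTTCTAAT.

5'-GTTTCTAAT-3'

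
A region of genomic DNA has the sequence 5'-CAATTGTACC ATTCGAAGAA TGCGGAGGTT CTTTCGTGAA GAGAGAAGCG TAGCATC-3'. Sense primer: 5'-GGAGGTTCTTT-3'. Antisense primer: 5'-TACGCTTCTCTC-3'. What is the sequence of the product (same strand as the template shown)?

5'-GGAGGTTCTTTCGTGAAGAGAGAAGCGTA-3'

Scanning the template, GGAGGTTCTTT occurs at positions 24–34; this primer anneals to the bottom strand there with its 3' end pointing downstream.
Taking the reverse complement of TACGCTTCTCTC gives GAGAGAAGCGTA, found at positions 41–52 on the template; the primer anneals here to the top strand with its 3' end pointing upstream.
The product is the template from position 24 through 52 (29 bp).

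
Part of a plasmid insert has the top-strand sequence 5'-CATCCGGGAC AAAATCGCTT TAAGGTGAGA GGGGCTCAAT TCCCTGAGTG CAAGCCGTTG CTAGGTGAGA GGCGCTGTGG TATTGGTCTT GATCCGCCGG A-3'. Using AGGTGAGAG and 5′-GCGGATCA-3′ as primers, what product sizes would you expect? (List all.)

75 bp, 35 bp

The forward primer AGGTGAGAG matches the top strand at positions 23–31, 63–71.
The reverse primer's reverse complement is TGATCCGC, matching at positions 90–97.
Each forward site pairs with the reverse site to give a product ending at position 97: sizes 75, 35 bp.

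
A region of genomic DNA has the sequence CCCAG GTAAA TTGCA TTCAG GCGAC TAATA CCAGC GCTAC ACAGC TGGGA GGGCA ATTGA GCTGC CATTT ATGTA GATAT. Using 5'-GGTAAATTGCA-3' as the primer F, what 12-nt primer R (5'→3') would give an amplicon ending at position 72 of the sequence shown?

The forward primer binds at positions 5–15; the product's 3' end on the top strand is position 72.
The reverse primer anneals to the top strand over positions 61–72, i.e. to GCTGCCATTTAT.
Its sequence written 5'→3' is the reverse complement: ATAAATGGCAGC.

5'-ATAAATGGCAGC-3'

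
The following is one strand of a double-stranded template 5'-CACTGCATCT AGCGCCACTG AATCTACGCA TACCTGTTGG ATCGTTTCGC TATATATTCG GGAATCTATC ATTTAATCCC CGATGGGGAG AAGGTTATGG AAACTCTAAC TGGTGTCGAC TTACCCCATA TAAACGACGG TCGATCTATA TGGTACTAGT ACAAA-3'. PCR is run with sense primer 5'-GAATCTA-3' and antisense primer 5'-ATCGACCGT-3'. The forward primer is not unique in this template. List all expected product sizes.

126 bp, 84 bp

The forward primer GAATCTA matches the top strand at positions 20–26, 62–68.
The reverse primer's reverse complement is ACGGTCGAT, matching at positions 137–145.
Each forward site pairs with the reverse site to give a product ending at position 145: sizes 126, 84 bp.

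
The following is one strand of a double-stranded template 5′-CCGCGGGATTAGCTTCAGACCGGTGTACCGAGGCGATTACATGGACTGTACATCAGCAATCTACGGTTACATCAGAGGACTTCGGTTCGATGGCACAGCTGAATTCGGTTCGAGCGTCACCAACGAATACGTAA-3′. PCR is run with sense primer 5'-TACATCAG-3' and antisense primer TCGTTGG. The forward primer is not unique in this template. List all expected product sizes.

The forward primer TACATCAG matches the top strand at positions 49–56, 68–75.
The reverse primer's reverse complement is CCAACGA, matching at positions 120–126.
Each forward site pairs with the reverse site to give a product ending at position 126: sizes 78, 59 bp.

78 bp, 59 bp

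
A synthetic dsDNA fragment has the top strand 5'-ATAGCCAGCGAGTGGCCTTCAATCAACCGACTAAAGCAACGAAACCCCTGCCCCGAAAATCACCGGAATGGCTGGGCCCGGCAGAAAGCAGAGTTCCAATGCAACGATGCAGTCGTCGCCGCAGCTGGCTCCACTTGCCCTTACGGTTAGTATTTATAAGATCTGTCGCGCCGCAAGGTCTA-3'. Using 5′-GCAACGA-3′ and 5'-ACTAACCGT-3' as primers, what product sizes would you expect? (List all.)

The forward primer GCAACGA matches the top strand at positions 36–42, 101–107.
The reverse primer's reverse complement is ACGGTTAGT, matching at positions 143–151.
Each forward site pairs with the reverse site to give a product ending at position 151: sizes 116, 51 bp.

116 bp, 51 bp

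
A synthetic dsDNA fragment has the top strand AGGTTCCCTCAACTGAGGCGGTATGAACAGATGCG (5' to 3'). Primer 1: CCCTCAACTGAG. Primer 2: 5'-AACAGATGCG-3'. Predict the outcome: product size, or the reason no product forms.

No product — both primers anneal to the same strand and extend in the same direction.

Primer 1 (CCCTCAACTGAG) matches the top strand at positions 6–17 (3' end points downstream).
Primer 2 (AACAGATGCG) also matches the top strand directly, at positions 26–35 — its reverse complement CGCATCTGTT is not present.
Both primers anneal to the bottom strand with 3' ends pointing the same way, so neither can prime synthesis back toward the other.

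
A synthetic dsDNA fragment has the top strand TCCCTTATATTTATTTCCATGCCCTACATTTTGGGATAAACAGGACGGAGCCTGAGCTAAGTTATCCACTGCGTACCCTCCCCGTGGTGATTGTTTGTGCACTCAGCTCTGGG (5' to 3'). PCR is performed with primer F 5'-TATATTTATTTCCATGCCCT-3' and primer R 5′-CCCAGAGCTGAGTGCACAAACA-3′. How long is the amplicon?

108 bp

The forward primer matches the template at positions 6–25.
Reverse complement of the reverse primer: TGTTTGTGCACTCAGCTCTGGG. This occurs on the top strand at positions 92–113.
The product runs from position 6 to position 113, so its length is 113 − 6 + 1 = 108 bp.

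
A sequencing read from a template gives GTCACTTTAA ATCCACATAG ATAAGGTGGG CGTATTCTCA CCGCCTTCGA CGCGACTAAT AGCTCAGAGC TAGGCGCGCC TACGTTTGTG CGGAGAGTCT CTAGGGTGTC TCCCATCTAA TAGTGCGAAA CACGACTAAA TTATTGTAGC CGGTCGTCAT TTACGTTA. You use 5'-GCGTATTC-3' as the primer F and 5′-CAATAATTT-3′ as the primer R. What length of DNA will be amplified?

117 bp

Forward primer GCGTATTC is found on the top strand at positions 30–37.
The reverse primer's reverse complement is AAATTATTG, which matches the template at positions 138–146.
Amplicon spans positions 30–146: 117 bp.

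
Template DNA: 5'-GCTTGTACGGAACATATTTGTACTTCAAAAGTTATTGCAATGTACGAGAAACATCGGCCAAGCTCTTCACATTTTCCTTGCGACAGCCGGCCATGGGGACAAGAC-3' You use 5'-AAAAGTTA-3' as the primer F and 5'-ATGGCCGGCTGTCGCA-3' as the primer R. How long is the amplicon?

Scanning the template, AAAAGTTA occurs at positions 27–34; this primer anneals to the bottom strand there with its 3' end pointing downstream.
Reverse complement of the reverse primer: TGCGACAGCCGGCCAT. This occurs on the top strand at positions 79–94.
Amplicon spans positions 27–94: 68 bp.

68 bp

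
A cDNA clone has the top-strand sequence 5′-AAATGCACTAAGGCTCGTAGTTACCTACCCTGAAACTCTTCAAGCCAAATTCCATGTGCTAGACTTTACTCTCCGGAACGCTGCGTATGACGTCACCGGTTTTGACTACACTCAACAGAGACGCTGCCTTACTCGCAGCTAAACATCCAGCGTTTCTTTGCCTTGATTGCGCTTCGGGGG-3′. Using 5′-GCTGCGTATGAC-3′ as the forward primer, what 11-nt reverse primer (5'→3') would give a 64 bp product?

The forward primer binds at positions 80–91, so a 64 bp product ends at position 80 + 64 − 1 = 143.
The reverse primer anneals to the top strand over positions 133–143, i.e. to TCGCAGCTAAA.
Its sequence written 5'→3' is the reverse complement: TTTAGCTGCGA.

5'-TTTAGCTGCGA-3'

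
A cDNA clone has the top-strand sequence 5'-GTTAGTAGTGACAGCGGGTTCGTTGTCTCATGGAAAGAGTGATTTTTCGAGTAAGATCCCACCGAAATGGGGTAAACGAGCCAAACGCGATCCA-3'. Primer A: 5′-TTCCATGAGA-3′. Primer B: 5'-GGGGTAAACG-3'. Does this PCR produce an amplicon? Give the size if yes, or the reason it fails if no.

No product — the primers' 3' ends point away from each other.

Primer A (TTCCATGAGA) has reverse complement TCTCATGGAA, which matches the top strand at positions 26–35; primer A anneals to the top strand there with its 3' end pointing upstream toward position 26.
Primer B (GGGGTAAACG) matches the top strand directly at positions 69–78; it anneals to the bottom strand with its 3' end pointing downstream toward position 78.
The 3' ends diverge (primer A extends toward position 1, primer B toward position 94), so the primers never converge on a shared product.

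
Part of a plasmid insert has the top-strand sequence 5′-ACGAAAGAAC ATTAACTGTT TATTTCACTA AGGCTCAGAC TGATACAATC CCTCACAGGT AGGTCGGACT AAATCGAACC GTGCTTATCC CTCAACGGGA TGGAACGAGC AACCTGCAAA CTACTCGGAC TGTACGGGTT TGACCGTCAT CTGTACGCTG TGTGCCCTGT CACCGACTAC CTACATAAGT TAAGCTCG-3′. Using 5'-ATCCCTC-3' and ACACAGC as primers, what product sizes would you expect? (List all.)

116 bp, 77 bp

The forward primer ATCCCTC matches the top strand at positions 48–54, 87–93.
The reverse primer's reverse complement is GCTGTGT, matching at positions 157–163.
Each forward site pairs with the reverse site to give a product ending at position 163: sizes 116, 77 bp.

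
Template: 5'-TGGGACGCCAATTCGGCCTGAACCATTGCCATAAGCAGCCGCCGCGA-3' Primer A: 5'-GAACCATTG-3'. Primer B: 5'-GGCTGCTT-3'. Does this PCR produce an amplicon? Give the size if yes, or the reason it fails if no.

Primer A (GAACCATTG) matches the top strand at positions 20–28; it acts as a forward primer.
Primer B's reverse complement is AAGCAGCC, matching the top strand at positions 33–40; it acts as a reverse primer.
The 3' ends face each other across positions 20–40, giving a 21 bp product.

Yes — a 21 bp product.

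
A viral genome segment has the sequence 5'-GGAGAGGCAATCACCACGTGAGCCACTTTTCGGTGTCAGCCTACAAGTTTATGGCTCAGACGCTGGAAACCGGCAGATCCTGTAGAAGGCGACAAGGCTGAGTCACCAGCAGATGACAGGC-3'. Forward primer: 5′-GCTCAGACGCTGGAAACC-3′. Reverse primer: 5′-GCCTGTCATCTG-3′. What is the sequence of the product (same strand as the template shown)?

The forward primer matches the template at positions 54–71.
Reverse complement of the reverse primer: CAGATGACAGGC. This occurs on the top strand at positions 110–121.
The product is the template from position 54 through 121 (68 bp).

5'-GCTCAGACGCTGGAAACCGGCAGATCCTGTAGAAGGCGACAAGGCTGAGTCACCAGCAGATGACAGGC-3'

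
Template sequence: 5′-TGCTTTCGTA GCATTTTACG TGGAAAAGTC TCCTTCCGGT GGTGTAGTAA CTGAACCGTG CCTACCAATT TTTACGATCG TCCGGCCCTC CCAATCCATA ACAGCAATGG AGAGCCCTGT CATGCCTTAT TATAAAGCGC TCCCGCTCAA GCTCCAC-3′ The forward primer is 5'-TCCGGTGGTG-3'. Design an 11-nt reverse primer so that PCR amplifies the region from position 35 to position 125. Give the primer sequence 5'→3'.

5'-GCATGACAGGG-3'

The product's 3' end on the top strand is position 125.
The reverse primer anneals to the top strand over positions 115–125, i.e. to CCCTGTCATGC.
Its sequence written 5'→3' is the reverse complement: GCATGACAGGG.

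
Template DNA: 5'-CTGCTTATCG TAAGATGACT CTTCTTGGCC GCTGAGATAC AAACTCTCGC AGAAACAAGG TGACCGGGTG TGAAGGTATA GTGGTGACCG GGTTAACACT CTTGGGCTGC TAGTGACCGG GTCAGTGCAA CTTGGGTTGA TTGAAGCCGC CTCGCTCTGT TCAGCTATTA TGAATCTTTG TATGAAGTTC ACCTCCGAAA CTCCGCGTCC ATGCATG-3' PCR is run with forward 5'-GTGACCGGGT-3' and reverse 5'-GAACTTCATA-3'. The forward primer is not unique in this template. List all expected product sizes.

131 bp, 107 bp, 78 bp

The forward primer GTGACCGGGT matches the top strand at positions 60–69, 84–93, 113–122.
The reverse primer's reverse complement is TATGAAGTTC, matching at positions 181–190.
Each forward site pairs with the reverse site to give a product ending at position 190: sizes 131, 107, 78 bp.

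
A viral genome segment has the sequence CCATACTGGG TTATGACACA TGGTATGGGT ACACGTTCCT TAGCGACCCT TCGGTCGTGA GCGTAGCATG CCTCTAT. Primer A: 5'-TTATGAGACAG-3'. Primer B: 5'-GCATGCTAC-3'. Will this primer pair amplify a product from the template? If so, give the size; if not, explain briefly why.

Primer A (TTATGAGACAG) does not match the top strand, and its reverse complement CTGTCTCATAA does not match either.
With no annealing site for primer A, no amplification occurs.

No product — primer A has no binding site in the template.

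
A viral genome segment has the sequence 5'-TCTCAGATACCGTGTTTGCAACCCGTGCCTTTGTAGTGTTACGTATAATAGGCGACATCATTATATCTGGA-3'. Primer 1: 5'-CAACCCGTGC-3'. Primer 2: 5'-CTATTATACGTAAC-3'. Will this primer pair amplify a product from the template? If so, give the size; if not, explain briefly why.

Yes — a 33 bp product.

Primer 1 (CAACCCGTGC) matches the top strand at positions 19–28; it acts as a forward primer.
Primer 2's reverse complement is GTTACGTATAATAG, matching the top strand at positions 38–51; it acts as a reverse primer.
The 3' ends face each other across positions 19–51, giving a 33 bp product.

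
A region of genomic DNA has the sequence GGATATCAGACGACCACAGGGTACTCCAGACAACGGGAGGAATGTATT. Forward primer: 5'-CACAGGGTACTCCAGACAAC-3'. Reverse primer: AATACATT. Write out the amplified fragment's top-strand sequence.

5'-CACAGGGTACTCCAGACAACGGGAGGAATGTATT-3'

The forward primer matches the template at positions 15–34.
Reverse complement of the reverse primer: AATGTATT. This occurs on the top strand at positions 41–48.
The product is the template from position 15 through 48 (34 bp).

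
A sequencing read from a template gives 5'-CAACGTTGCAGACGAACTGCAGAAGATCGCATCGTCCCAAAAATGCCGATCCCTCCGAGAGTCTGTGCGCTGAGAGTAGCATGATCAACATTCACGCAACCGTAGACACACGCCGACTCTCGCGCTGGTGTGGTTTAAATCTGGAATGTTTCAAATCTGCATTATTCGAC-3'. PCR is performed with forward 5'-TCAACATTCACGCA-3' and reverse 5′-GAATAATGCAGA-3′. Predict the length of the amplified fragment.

83 bp

Forward primer TCAACATTCACGCA is found on the top strand at positions 85–98.
Reverse complement of the reverse primer: TCTGCATTATTC. This occurs on the top strand at positions 156–167.
Product length = (reverse-primer end) − (forward-primer start) + 1 = 167 − 85 + 1 = 83 bp.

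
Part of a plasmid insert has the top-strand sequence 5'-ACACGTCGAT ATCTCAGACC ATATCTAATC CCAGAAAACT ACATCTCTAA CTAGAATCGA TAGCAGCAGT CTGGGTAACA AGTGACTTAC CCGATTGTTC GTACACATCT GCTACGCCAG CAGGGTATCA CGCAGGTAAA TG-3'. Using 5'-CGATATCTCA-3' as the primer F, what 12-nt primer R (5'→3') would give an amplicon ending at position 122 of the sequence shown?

The forward primer binds at positions 7–16; the product's 3' end on the top strand is position 122.
The reverse primer anneals to the top strand over positions 111–122, i.e. to GCTACGCCAGCA.
Its sequence written 5'→3' is the reverse complement: TGCTGGCGTAGC.

5'-TGCTGGCGTAGC-3'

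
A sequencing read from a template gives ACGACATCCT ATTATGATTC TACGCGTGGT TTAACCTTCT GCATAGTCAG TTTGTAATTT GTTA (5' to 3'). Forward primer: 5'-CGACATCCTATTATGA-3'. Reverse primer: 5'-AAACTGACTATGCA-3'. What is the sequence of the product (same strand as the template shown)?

5'-CGACATCCTATTATGATTCTACGCGTGGTTTAACCTTCTGCATAGTCAGTTT-3'

Forward primer CGACATCCTATTATGA is found on the top strand at positions 2–17.
The reverse primer's reverse complement is TGCATAGTCAGTTT, which matches the template at positions 40–53.
The product is the template from position 2 through 53 (52 bp).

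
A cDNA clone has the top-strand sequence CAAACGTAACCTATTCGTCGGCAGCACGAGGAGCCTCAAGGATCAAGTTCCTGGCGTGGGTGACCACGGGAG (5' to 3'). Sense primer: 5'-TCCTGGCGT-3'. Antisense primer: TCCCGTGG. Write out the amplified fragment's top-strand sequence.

Scanning the template, TCCTGGCGT occurs at positions 49–57; this primer anneals to the bottom strand there with its 3' end pointing downstream.
Taking the reverse complement of TCCCGTGG gives CCACGGGA, found at positions 64–71 on the template; the primer anneals here to the top strand with its 3' end pointing upstream.
The product is the template from position 49 through 71 (23 bp).

5'-TCCTGGCGTGGGTGACCACGGGA-3'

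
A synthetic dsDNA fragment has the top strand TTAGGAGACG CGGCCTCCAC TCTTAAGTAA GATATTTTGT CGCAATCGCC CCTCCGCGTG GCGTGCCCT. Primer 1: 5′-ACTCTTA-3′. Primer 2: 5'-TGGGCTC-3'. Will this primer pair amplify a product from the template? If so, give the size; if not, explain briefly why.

No product — primer 2 has no binding site in the template.

Primer 2 (TGGGCTC) does not match the top strand, and its reverse complement GAGCCCA does not match either.
With no annealing site for primer 2, no amplification occurs.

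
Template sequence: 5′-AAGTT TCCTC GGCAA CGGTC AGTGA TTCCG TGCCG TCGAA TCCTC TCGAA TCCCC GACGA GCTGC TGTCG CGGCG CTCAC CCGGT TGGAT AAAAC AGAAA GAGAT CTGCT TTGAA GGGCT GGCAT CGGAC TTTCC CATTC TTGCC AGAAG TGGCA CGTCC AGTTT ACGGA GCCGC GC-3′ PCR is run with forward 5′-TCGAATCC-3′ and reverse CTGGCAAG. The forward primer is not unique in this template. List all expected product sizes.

The forward primer TCGAATCC matches the top strand at positions 36–43, 46–53.
The reverse primer's reverse complement is CTTGCCAG, matching at positions 140–147.
Each forward site pairs with the reverse site to give a product ending at position 147: sizes 112, 102 bp.

112 bp, 102 bp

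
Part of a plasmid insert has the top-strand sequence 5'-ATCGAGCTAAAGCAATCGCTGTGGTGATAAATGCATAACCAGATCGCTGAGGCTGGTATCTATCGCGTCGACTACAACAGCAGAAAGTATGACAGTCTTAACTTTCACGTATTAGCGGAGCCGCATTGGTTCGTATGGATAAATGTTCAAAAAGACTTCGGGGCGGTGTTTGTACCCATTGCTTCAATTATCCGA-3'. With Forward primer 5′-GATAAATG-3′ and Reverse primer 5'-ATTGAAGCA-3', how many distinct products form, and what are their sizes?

The forward primer GATAAATG matches the top strand at positions 26–33, 138–145.
The reverse primer's reverse complement is TGCTTCAAT, matching at positions 180–188.
Each forward site pairs with the reverse site to give a product ending at position 188: sizes 163, 51 bp.

Two products: 163 bp, 51 bp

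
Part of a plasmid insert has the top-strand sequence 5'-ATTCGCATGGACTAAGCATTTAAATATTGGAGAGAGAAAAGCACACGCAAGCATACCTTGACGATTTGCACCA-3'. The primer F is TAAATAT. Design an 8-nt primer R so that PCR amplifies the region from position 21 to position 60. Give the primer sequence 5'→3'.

5'-CAAGGTAT-3'

The product's 3' end on the top strand is position 60.
The reverse primer anneals to the top strand over positions 53–60, i.e. to ATACCTTG.
Its sequence written 5'→3' is the reverse complement: CAAGGTAT.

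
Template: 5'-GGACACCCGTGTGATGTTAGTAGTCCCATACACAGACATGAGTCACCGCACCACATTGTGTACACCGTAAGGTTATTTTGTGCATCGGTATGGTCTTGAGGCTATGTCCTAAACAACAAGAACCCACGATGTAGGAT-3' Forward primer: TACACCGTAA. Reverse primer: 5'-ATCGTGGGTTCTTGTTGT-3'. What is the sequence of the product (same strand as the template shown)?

5'-TACACCGTAAGGTTATTTTGTGCATCGGTATGGTCTTGAGGCTATGTCCTAAACAACAAGAACCCACGAT-3'

The forward primer matches the template at positions 61–70.
Taking the reverse complement of ATCGTGGGTTCTTGTTGT gives ACAACAAGAACCCACGAT, found at positions 113–130 on the template; the primer anneals here to the top strand with its 3' end pointing upstream.
The product is the template from position 61 through 130 (70 bp).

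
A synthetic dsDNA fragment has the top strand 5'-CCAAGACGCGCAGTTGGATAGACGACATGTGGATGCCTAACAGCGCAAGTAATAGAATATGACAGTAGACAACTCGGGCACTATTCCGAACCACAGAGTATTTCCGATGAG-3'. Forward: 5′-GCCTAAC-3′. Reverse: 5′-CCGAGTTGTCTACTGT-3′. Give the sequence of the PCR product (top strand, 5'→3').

Forward primer GCCTAAC is found on the top strand at positions 35–41.
Reverse complement of the reverse primer: ACAGTAGACAACTCGG. This occurs on the top strand at positions 62–77.
The product is the template from position 35 through 77 (43 bp).

5'-GCCTAACAGCGCAAGTAATAGAATATGACAGTAGACAACTCGG-3'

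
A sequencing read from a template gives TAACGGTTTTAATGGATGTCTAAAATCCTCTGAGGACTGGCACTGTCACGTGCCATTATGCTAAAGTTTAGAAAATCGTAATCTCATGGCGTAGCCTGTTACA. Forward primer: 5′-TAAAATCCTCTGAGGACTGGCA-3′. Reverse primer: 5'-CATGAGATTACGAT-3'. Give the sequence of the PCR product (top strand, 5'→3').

5'-TAAAATCCTCTGAGGACTGGCACTGTCACGTGCCATTATGCTAAAGTTTAGAAAATCGTAATCTCATG-3'

The forward primer matches the template at positions 21–42.
Reverse complement of the reverse primer: ATCGTAATCTCATG. This occurs on the top strand at positions 75–88.
The product is the template from position 21 through 88 (68 bp).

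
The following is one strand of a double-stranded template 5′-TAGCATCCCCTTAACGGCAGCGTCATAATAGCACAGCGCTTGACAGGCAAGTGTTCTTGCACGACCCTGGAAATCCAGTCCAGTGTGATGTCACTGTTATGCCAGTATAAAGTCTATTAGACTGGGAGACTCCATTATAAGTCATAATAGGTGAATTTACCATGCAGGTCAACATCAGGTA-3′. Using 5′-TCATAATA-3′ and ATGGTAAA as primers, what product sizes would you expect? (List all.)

141 bp, 22 bp

The forward primer TCATAATA matches the top strand at positions 23–30, 142–149.
The reverse primer's reverse complement is TTTACCAT, matching at positions 156–163.
Each forward site pairs with the reverse site to give a product ending at position 163: sizes 141, 22 bp.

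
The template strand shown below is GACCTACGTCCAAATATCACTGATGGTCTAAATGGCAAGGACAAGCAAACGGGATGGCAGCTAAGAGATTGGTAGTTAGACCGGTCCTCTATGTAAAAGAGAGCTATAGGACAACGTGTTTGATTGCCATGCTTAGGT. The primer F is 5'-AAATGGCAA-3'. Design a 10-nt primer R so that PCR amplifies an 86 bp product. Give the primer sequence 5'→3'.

The forward primer binds at positions 30–38, so an 86 bp product ends at position 30 + 86 − 1 = 115.
The reverse primer anneals to the top strand over positions 106–115, i.e. to ATAGGACAAC.
Its sequence written 5'→3' is the reverse complement: GTTGTCCTAT.

5'-GTTGTCCTAT-3'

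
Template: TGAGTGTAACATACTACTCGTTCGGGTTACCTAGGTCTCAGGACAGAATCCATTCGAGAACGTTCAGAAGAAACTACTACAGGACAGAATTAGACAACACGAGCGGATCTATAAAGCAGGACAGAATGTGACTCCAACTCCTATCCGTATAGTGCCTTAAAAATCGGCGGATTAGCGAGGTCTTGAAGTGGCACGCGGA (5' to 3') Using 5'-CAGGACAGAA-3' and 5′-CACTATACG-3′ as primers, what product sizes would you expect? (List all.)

The forward primer CAGGACAGAA matches the top strand at positions 39–48, 80–89, 117–126.
The reverse primer's reverse complement is CGTATAGTG, matching at positions 146–154.
Each forward site pairs with the reverse site to give a product ending at position 154: sizes 116, 75, 38 bp.

116 bp, 75 bp, 38 bp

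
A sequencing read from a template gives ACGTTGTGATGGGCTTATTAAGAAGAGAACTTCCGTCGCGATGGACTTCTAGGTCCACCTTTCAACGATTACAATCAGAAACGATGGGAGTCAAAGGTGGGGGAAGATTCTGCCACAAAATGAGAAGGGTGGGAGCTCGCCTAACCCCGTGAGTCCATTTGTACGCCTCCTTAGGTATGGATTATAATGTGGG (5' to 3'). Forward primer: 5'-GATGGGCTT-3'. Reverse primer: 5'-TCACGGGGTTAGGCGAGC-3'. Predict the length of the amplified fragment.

145 bp

The forward primer matches the template at positions 8–16.
The reverse primer's reverse complement is GCTCGCCTAACCCCGTGA, which matches the template at positions 135–152.
Amplicon spans positions 8–152: 145 bp.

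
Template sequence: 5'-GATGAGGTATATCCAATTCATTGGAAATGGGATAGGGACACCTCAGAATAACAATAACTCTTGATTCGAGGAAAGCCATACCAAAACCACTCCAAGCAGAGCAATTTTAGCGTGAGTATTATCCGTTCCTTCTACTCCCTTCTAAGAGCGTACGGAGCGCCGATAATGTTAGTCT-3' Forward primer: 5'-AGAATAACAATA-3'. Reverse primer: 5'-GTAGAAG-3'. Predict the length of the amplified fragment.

Forward primer AGAATAACAATA is found on the top strand at positions 45–56.
Reverse complement of the reverse primer: CTTCTAC. This occurs on the top strand at positions 129–135.
The product runs from position 45 to position 135, so its length is 135 − 45 + 1 = 91 bp.

91 bp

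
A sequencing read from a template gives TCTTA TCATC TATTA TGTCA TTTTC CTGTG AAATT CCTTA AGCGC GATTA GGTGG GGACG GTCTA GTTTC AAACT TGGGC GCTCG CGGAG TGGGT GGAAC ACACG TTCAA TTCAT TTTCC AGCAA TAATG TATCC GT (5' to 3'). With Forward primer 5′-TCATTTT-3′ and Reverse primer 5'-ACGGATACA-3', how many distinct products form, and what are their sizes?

Two products: 120 bp, 26 bp

The forward primer TCATTTT matches the top strand at positions 18–24, 112–118.
The reverse primer's reverse complement is TGTATCCGT, matching at positions 129–137.
Each forward site pairs with the reverse site to give a product ending at position 137: sizes 120, 26 bp.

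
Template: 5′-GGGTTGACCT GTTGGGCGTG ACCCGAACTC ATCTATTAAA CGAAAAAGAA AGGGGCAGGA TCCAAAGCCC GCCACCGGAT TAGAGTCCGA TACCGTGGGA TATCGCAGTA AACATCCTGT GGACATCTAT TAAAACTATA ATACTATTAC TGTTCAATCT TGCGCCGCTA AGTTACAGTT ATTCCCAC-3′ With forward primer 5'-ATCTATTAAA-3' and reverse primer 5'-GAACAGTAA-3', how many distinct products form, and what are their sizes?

Two products: 125 bp, 31 bp

The forward primer ATCTATTAAA matches the top strand at positions 31–40, 125–134.
The reverse primer's reverse complement is TTACTGTTC, matching at positions 147–155.
Each forward site pairs with the reverse site to give a product ending at position 155: sizes 125, 31 bp.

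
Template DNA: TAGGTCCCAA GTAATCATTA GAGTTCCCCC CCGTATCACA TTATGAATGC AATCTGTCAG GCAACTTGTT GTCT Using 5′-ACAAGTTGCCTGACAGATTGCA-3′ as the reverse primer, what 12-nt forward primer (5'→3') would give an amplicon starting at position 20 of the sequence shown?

The reverse primer's reverse complement TGCAATCTGTCAGGCAACTTGT matches the template at positions 48–69; the product starts at position 20.
The forward primer is identical to the top strand over positions 20–31: AGAGTTCCCCCC.

5'-AGAGTTCCCCCC-3'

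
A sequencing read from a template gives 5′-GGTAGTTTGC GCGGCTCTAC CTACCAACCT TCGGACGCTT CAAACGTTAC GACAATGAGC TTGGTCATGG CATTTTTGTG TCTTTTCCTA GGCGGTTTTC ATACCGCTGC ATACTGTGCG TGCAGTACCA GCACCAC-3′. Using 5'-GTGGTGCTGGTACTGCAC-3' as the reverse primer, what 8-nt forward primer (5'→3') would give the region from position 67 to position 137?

The reverse primer's reverse complement GTGCAGTACCAGCACCAC matches the template at positions 120–137; the product starts at position 67.
The forward primer is identical to the top strand over positions 67–74: ATGGCATT.

5'-ATGGCATT-3'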